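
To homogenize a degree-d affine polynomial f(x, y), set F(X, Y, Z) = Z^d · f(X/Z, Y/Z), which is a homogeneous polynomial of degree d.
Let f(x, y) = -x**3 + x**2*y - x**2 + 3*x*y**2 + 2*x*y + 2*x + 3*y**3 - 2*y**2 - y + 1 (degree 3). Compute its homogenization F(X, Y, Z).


F(X, Y, Z) = -X**3 + X**2*Y - X**2*Z + 3*X*Y**2 + 2*X*Y*Z + 2*X*Z**2 + 3*Y**3 - 2*Y**2*Z - Y*Z**2 + Z**3

deg(f) = 3.
Substitute x = X/Z, y = Y/Z into f, then multiply by Z^3.
  monomial -1·x^3·y^0 ↦ -1·X^3·Y^0·Z^0.
  monomial 1·x^2·y^1 ↦ 1·X^2·Y^1·Z^0.
  monomial -1·x^2·y^0 ↦ -1·X^2·Y^0·Z^1.
  monomial 3·x^1·y^2 ↦ 3·X^1·Y^2·Z^0.
  monomial 2·x^1·y^1 ↦ 2·X^1·Y^1·Z^1.
  monomial 2·x^1·y^0 ↦ 2·X^1·Y^0·Z^2.
  monomial 3·x^0·y^3 ↦ 3·X^0·Y^3·Z^0.
  monomial -2·x^0·y^2 ↦ -2·X^0·Y^2·Z^1.
  monomial -1·x^0·y^1 ↦ -1·X^0·Y^1·Z^2.
  monomial 1·x^0·y^0 ↦ 1·X^0·Y^0·Z^3.
Collecting: F(X, Y, Z) = -X**3 + X**2*Y - X**2*Z + 3*X*Y**2 + 2*X*Y*Z + 2*X*Z**2 + 3*Y**3 - 2*Y**2*Z - Y*Z**2 + Z**3.


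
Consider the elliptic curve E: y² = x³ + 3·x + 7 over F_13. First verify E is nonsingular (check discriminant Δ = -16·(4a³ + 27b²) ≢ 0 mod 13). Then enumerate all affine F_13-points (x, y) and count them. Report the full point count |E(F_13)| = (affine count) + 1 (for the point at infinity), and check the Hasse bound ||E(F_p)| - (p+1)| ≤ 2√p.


Affine points = {(3, 2), (3, 11), (5, 2), (5, 11), (8, 6), (8, 7), (9, 3), (9, 10), (10, 6), (10, 7), (12, 4), (12, 9)}; affine count = 12; |E(F_13)| = 13.

Discriminant check: Δ ∝ 4a³ + 27b² = 4·3³ + 27·7² = 4·27 + 27·49 ≡ 1 (mod 13). Nonzero ⇒ E is nonsingular.
For each x ∈ F_13, compute rhs = x³ + 3·x + 7 mod 13, then count y ∈ F_13 with y² ≡ rhs.
  x = 0: rhs = 7, matching y values: none (0 points).
  x = 1: rhs = 11, matching y values: none (0 points).
  x = 2: rhs = 8, matching y values: none (0 points).
  x = 3: rhs = 4, matching y values: 2, 11 (2 points).
  x = 4: rhs = 5, matching y values: none (0 points).
  x = 5: rhs = 4, matching y values: 2, 11 (2 points).
  x = 6: rhs = 7, matching y values: none (0 points).
  x = 7: rhs = 7, matching y values: none (0 points).
  x = 8: rhs = 10, matching y values: 6, 7 (2 points).
  x = 9: rhs = 9, matching y values: 3, 10 (2 points).
  x = 10: rhs = 10, matching y values: 6, 7 (2 points).
  x = 11: rhs = 6, matching y values: none (0 points).
  x = 12: rhs = 3, matching y values: 4, 9 (2 points).
Total affine count: 12.
Full point count |E(F_13)| = 12 + 1 = 13.
Hasse bound: |13 − (13+1)| = |-1| = 1 ≤ 2√13 ≈ 7.2111 ✓.


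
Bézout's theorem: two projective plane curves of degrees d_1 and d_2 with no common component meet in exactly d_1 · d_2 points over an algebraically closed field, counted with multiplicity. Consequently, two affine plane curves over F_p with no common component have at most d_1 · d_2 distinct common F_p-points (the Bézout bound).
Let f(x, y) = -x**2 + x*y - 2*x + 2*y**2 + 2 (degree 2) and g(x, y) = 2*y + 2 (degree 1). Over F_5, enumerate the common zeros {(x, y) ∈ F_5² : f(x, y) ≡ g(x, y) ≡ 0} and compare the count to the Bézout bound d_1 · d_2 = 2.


Common zeros: {(1, 4)}; count = 1; Bézout bound = 2.

deg(f) = 2, deg(g) = 1, so Bézout bound = 2.
Scan x ∈ F_5. For each x, list the y ∈ F_5 with f(x, y) ≡ 0 and those with g(x, y) ≡ 0 (mod 5); the common zeros in that column are the intersection.
  x = 0: f ≡ 0 at y ∈ {2, 3}; g ≡ 0 at y ∈ {4}; common: ∅.
  x = 1: f ≡ 0 at y ∈ {3, 4}; g ≡ 0 at y ∈ {4}; common: {4}.
  x = 2: f ≡ 0 at y ∈ ∅; g ≡ 0 at y ∈ {4}; common: ∅.
  x = 3: f ≡ 0 at y ∈ ∅; g ≡ 0 at y ∈ {4}; common: ∅.
  x = 4: f ≡ 0 at y ∈ ∅; g ≡ 0 at y ∈ {4}; common: ∅.
Collecting: common zeros = {(1, 4)}, so the count is 1.
Comparison with the Bézout bound: 1 ≤ 2 = deg(f)·deg(g), as expected for curves with no common component (the affine F_5-count falls short of the bound because intersections may lie at infinity, over extension fields, or carry multiplicity).


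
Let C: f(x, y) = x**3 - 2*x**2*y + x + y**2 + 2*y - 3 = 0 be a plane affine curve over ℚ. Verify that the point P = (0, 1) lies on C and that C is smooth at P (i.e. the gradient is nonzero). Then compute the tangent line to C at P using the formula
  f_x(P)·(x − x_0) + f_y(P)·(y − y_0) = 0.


Tangent line at P: x + 4*y - 4 = 0.

Step 1: f(0, 1) = 0, so P lies on C.
Step 2: partial derivatives
  f_x(x, y) = 3*x**2 - 4*x*y + 1, f_y(x, y) = -2*x**2 + 2*y + 2.
  f_x(P) = 1, f_y(P) = 4 (gradient nonzero, so P is smooth).
Step 3: tangent line at P: 1·(x − 0) + 4·(y − 1) = 0.
Expanding: x + 4*y - 4 = 0.


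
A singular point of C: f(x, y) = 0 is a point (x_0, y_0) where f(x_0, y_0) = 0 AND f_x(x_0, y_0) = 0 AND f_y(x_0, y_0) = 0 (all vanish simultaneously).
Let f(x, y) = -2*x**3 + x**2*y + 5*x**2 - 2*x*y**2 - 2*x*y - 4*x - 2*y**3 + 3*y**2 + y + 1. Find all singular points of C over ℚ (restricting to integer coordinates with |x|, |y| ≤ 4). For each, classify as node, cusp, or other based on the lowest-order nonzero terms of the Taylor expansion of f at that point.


Singular points: {(1, 0)}; classification: node.

Compute partial derivatives:
  f_x = -6*x**2 + 2*x*y + 10*x - 2*y**2 - 2*y - 4.
  f_y = x**2 - 4*x*y - 2*x - 6*y**2 + 6*y + 1.
Scan x_0 ∈ {−4, ..., 4}. For each x_0, f_y(x_0, y) is a polynomial in y; find its integer roots y ∈ {−4, ..., 4}, then test f_x and f at those candidates.
  x = -4: f_y(-4, y) = -6*y**2 + 22*y + 25; no integer root y with |y| ≤ 4.
  x = -3: f_y(-3, y) = -6*y**2 + 18*y + 16; no integer root y with |y| ≤ 4.
  x = -2: f_y(-2, y) = -6*y**2 + 14*y + 9; no integer root y with |y| ≤ 4.
  x = -1: f_y(-1, y) = -6*y**2 + 10*y + 4; vanishes at y ∈ {2}. (-1, 2): f_x = -36 ≠ 0.
  x = 0: f_y(0, y) = -6*y**2 + 6*y + 1; no integer root y with |y| ≤ 4.
  x = 1: f_y(1, y) = -6*y**2 + 2*y; vanishes at y ∈ {0}. (1, 0): f_x = 0, f = 0 — SINGULAR.
  x = 2: f_y(2, y) = -6*y**2 - 2*y + 1; no integer root y with |y| ≤ 4.
  x = 3: f_y(3, y) = -6*y**2 - 6*y + 4; no integer root y with |y| ≤ 4.
  x = 4: f_y(4, y) = -6*y**2 - 10*y + 9; no integer root y with |y| ≤ 4.
Only singular point on the grid: (1, 0).
Classify: substitute x = 1 + u, y = 0 + v and expand: f = -2*u**3 + u**2*v - u**2 - 2*u*v**2 - 2*v**3 + v**2.
No constant or linear terms (consistent with a singular point). Quadratic part: -u**2 + v**2. Cubic part: -2*u**3 + u**2*v - 2*u*v**2 - 2*v**3.
The quadratic part v**2 - u**2 = (v − u)(v + u) splits into two distinct linear factors, so there are two distinct tangent lines y − 0 = ±(x − 1) — this is a node (ordinary double point).
Classification: node.


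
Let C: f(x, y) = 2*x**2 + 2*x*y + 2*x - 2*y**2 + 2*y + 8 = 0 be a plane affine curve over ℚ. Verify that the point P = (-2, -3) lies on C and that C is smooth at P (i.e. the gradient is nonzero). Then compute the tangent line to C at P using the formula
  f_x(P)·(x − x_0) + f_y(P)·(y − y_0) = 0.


Tangent line at P: -12*x + 10*y + 6 = 0.

Step 1: f(-2, -3) = 0, so P lies on C.
Step 2: partial derivatives
  f_x(x, y) = 4*x + 2*y + 2, f_y(x, y) = 2*x - 4*y + 2.
  f_x(P) = -12, f_y(P) = 10 (gradient nonzero, so P is smooth).
Step 3: tangent line at P: -12·(x − -2) + 10·(y − -3) = 0.
Expanding: -12*x + 10*y + 6 = 0.


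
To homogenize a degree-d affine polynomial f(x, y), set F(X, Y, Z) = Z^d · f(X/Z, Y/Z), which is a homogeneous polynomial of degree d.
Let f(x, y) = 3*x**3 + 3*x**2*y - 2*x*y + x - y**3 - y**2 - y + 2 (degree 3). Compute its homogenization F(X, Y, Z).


F(X, Y, Z) = 3*X**3 + 3*X**2*Y - 2*X*Y*Z + X*Z**2 - Y**3 - Y**2*Z - Y*Z**2 + 2*Z**3

deg(f) = 3.
Substitute x = X/Z, y = Y/Z into f, then multiply by Z^3.
  monomial 3·x^3·y^0 ↦ 3·X^3·Y^0·Z^0.
  monomial 3·x^2·y^1 ↦ 3·X^2·Y^1·Z^0.
  monomial -2·x^1·y^1 ↦ -2·X^1·Y^1·Z^1.
  monomial 1·x^1·y^0 ↦ 1·X^1·Y^0·Z^2.
  monomial -1·x^0·y^3 ↦ -1·X^0·Y^3·Z^0.
  monomial -1·x^0·y^2 ↦ -1·X^0·Y^2·Z^1.
  monomial -1·x^0·y^1 ↦ -1·X^0·Y^1·Z^2.
  monomial 2·x^0·y^0 ↦ 2·X^0·Y^0·Z^3.
Collecting: F(X, Y, Z) = 3*X**3 + 3*X**2*Y - 2*X*Y*Z + X*Z**2 - Y**3 - Y**2*Z - Y*Z**2 + 2*Z**3.


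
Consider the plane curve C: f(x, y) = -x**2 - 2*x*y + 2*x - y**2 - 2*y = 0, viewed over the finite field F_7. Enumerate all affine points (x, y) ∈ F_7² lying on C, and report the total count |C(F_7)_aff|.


Affine F_7-points: {(0, 0), (0, 5), (2, 0), (2, 1), (5, 1), (6, 2), (6, 5)}; count = 7.

For each of the 49 pairs (x, y) ∈ F_7², evaluate f(x, y) mod 7. Record the zeros.
  x = 0: [0↦0, 1↦4, 2↦6, 3↦6, 4↦4, 5↦0, 6↦1]  zeros at y ∈ {0, 5}
  x = 1: [0↦1, 1↦3, 2↦3, 3↦1, 4↦4, 5↦5, 6↦4]  zeros at y ∈ ∅
  x = 2: [0↦0, 1↦0, 2↦5, 3↦1, 4↦2, 5↦1, 6↦5]  zeros at y ∈ {0, 1}
  x = 3: [0↦4, 1↦2, 2↦5, 3↦6, 4↦5, 5↦2, 6↦4]  zeros at y ∈ ∅
  x = 4: [0↦6, 1↦2, 2↦3, 3↦2, 4↦6, 5↦1, 6↦1]  zeros at y ∈ ∅
  x = 5: [0↦6, 1↦0, 2↦6, 3↦3, 4↦5, 5↦5, 6↦3]  zeros at y ∈ {1}
  x = 6: [0↦4, 1↦3, 2↦0, 3↦2, 4↦2, 5↦0, 6↦3]  zeros at y ∈ {2, 5}
Collecting zeros: affine points = {(0, 0), (0, 5), (2, 0), (2, 1), (5, 1), (6, 2), (6, 5)}.
Total count |C(F_7)_aff| = 7.


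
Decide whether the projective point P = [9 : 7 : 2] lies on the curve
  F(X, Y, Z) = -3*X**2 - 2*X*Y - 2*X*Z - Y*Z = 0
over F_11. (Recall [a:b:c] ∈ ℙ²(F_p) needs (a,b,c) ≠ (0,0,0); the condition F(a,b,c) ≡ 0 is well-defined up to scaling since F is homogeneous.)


F(9,7,2) ≡ 10 (mod 11); P is NOT on the curve.

Evaluate F(9, 7, 2) term-by-term (mod 11).
  -3*X**2 ↦ -3·81·1·1 = -243
  -2*X*Y ↦ -2·9·7·1 = -126
  -2*X*Z ↦ -2·9·1·2 = -36
  -Y*Z ↦ -1·1·7·2 = -14
Sum: F(9, 7, 2) = (-243) + (-126) + (-36) + (-14) = -419.
Reducing mod 11: -419 ≡ 10 (mod 11).
Since F(a, b, c) ≡ 10 ≠ 0 (mod 11), P does NOT lie on the curve.


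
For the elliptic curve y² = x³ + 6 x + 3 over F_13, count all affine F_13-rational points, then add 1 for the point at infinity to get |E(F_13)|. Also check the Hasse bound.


Affine points = {(0, 4), (0, 9), (1, 6), (1, 7), (2, 6), (2, 7), (3, 3), (3, 10), (4, 0), (8, 2), (8, 11), (10, 6), (10, 7), (11, 3), (11, 10), (12, 3), (12, 10)}; affine count = 17; |E(F_13)| = 18.

Discriminant check: Δ ∝ 4a³ + 27b² = 4·6³ + 27·3² = 4·216 + 27·9 ≡ 2 (mod 13). Nonzero ⇒ E is nonsingular.
For each x ∈ F_13, compute rhs = x³ + 6·x + 3 mod 13, then count y ∈ F_13 with y² ≡ rhs.
  x = 0: rhs = 3, matching y values: 4, 9 (2 points).
  x = 1: rhs = 10, matching y values: 6, 7 (2 points).
  x = 2: rhs = 10, matching y values: 6, 7 (2 points).
  x = 3: rhs = 9, matching y values: 3, 10 (2 points).
  x = 4: rhs = 0, matching y values: 0 (1 points).
  x = 5: rhs = 2, matching y values: none (0 points).
  x = 6: rhs = 8, matching y values: none (0 points).
  x = 7: rhs = 11, matching y values: none (0 points).
  x = 8: rhs = 4, matching y values: 2, 11 (2 points).
  x = 9: rhs = 6, matching y values: none (0 points).
  x = 10: rhs = 10, matching y values: 6, 7 (2 points).
  x = 11: rhs = 9, matching y values: 3, 10 (2 points).
  x = 12: rhs = 9, matching y values: 3, 10 (2 points).
Total affine count: 17.
Full point count |E(F_13)| = 17 + 1 = 18.
Hasse bound: |18 − (13+1)| = |4| = 4 ≤ 2√13 ≈ 7.2111 ✓.


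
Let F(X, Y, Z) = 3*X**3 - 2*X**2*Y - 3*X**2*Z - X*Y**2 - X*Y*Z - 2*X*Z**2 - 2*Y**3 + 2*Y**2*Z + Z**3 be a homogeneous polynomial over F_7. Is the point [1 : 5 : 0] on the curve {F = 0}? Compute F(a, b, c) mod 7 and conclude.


F(1,5,0) ≡ 5 (mod 7); P is NOT on the curve.

Evaluate F(1, 5, 0) term-by-term (mod 7).
  3*X**3 ↦ 3·1·1·1 = 3
  -2*X**2*Y ↦ -2·1·5·1 = -10
  -3*X**2*Z ↦ -3·1·1·0 = 0
  -X*Y**2 ↦ -1·1·25·1 = -25
  -X*Y*Z ↦ -1·1·5·0 = 0
  -2*X*Z**2 ↦ -2·1·1·0 = 0
  -2*Y**3 ↦ -2·1·125·1 = -250
  2*Y**2*Z ↦ 2·1·25·0 = 0
  Z**3 ↦ 1·1·1·0 = 0
Sum: F(1, 5, 0) = (3) + (-10) + (0) + (-25) + (0) + (0) + (-250) + (0) + (0) = -282.
Reducing mod 7: -282 ≡ 5 (mod 7).
Since F(a, b, c) ≡ 5 ≠ 0 (mod 7), P does NOT lie on the curve.


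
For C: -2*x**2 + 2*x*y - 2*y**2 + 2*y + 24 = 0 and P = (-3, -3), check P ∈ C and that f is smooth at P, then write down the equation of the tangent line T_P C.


Tangent line at P: 6*x + 8*y + 42 = 0.

Step 1: f(-3, -3) = 0, so P lies on C.
Step 2: partial derivatives
  f_x(x, y) = -4*x + 2*y, f_y(x, y) = 2*x - 4*y + 2.
  f_x(P) = 6, f_y(P) = 8 (gradient nonzero, so P is smooth).
Step 3: tangent line at P: 6·(x − -3) + 8·(y − -3) = 0.
Expanding: 6*x + 8*y + 42 = 0.


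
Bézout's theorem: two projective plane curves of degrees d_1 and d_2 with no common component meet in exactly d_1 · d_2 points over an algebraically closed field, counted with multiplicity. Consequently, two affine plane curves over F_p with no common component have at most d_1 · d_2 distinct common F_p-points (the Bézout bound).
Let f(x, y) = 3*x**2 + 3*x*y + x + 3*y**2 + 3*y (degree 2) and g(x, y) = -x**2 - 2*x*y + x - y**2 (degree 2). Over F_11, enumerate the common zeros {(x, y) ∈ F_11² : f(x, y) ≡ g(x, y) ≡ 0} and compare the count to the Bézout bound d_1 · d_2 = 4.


Common zeros: {(0, 0), (3, 2)}; count = 2; Bézout bound = 4.

deg(f) = 2, deg(g) = 2, so Bézout bound = 4.
Scan x ∈ F_11. For each x, list the y ∈ F_11 with f(x, y) ≡ 0 and those with g(x, y) ≡ 0 (mod 11); the common zeros in that column are the intersection.
  x = 0: f ≡ 0 at y ∈ {0, 10}; g ≡ 0 at y ∈ {0}; common: {0}.
  x = 1: f ≡ 0 at y ∈ ∅; g ≡ 0 at y ∈ {0, 9}; common: ∅.
  x = 2: f ≡ 0 at y ∈ {2, 6}; g ≡ 0 at y ∈ ∅; common: ∅.
  x = 3: f ≡ 0 at y ∈ {2, 5}; g ≡ 0 at y ∈ {2, 3}; common: {2}.
  x = 4: f ≡ 0 at y ∈ ∅; g ≡ 0 at y ∈ {5, 9}; common: ∅.
  x = 5: f ≡ 0 at y ∈ ∅; g ≡ 0 at y ∈ {2, 10}; common: ∅.
  x = 6: f ≡ 0 at y ∈ ∅; g ≡ 0 at y ∈ ∅; common: ∅.
  x = 7: f ≡ 0 at y ∈ {0, 3}; g ≡ 0 at y ∈ ∅; common: ∅.
  x = 8: f ≡ 0 at y ∈ {3, 10}; g ≡ 0 at y ∈ ∅; common: ∅.
  x = 9: f ≡ 0 at y ∈ ∅; g ≡ 0 at y ∈ {5, 10}; common: ∅.
  x = 10: f ≡ 0 at y ∈ {5, 6}; g ≡ 0 at y ∈ ∅; common: ∅.
Collecting: common zeros = {(0, 0), (3, 2)}, so the count is 2.
Comparison with the Bézout bound: 2 ≤ 4 = deg(f)·deg(g), as expected for curves with no common component (the affine F_11-count falls short of the bound because intersections may lie at infinity, over extension fields, or carry multiplicity).


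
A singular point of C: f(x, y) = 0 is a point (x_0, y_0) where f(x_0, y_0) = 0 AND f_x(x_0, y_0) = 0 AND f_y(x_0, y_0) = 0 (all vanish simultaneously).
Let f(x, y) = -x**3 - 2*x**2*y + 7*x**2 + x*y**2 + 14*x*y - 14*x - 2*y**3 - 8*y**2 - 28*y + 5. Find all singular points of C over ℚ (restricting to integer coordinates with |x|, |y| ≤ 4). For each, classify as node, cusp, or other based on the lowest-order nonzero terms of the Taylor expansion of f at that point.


Singular points: {(3, -1)}; classification: cusp.

Compute partial derivatives:
  f_x = -3*x**2 - 4*x*y + 14*x + y**2 + 14*y - 14.
  f_y = -2*x**2 + 2*x*y + 14*x - 6*y**2 - 16*y - 28.
Scan x_0 ∈ {−4, ..., 4}. For each x_0, f_y(x_0, y) is a polynomial in y; find its integer roots y ∈ {−4, ..., 4}, then test f_x and f at those candidates.
  x = -4: f_y(-4, y) = -6*y**2 - 24*y - 116; no integer root y with |y| ≤ 4.
  x = -3: f_y(-3, y) = -6*y**2 - 22*y - 88; no integer root y with |y| ≤ 4.
  x = -2: f_y(-2, y) = -6*y**2 - 20*y - 64; no integer root y with |y| ≤ 4.
  x = -1: f_y(-1, y) = -6*y**2 - 18*y - 44; no integer root y with |y| ≤ 4.
  x = 0: f_y(0, y) = -6*y**2 - 16*y - 28; no integer root y with |y| ≤ 4.
  x = 1: f_y(1, y) = -6*y**2 - 14*y - 16; no integer root y with |y| ≤ 4.
  x = 2: f_y(2, y) = -6*y**2 - 12*y - 8; no integer root y with |y| ≤ 4.
  x = 3: f_y(3, y) = -6*y**2 - 10*y - 4; vanishes at y ∈ {-1}. (3, -1): f_x = 0, f = 0 — SINGULAR.
  x = 4: f_y(4, y) = -6*y**2 - 8*y - 4; no integer root y with |y| ≤ 4.
Only singular point on the grid: (3, -1).
Classify: substitute x = 3 + u, y = -1 + v and expand: f = -u**3 - 2*u**2*v + u*v**2 - 2*v**3 + v**2.
No constant or linear terms (consistent with a singular point). Quadratic part: v**2. Cubic part: -u**3 - 2*u**2*v + u*v**2 - 2*v**3.
The quadratic part v**2 is a perfect square, so there is a single (double) tangent line v = 0, i.e. y = -1. Restricting the cubic part to that line (v = 0) leaves -u**3 ≠ 0, so f is not divisible by v and the branch is v² ≈ u**3 to lowest order — this is a cusp.
Classification: cusp.


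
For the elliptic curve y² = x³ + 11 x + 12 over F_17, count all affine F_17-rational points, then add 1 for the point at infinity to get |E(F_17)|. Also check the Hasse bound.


Affine points = {(2, 5), (2, 12), (3, 2), (3, 15), (4, 1), (4, 16), (8, 0), (10, 0), (11, 6), (11, 11), (12, 6), (12, 11), (15, 4), (15, 13), (16, 0)}; affine count = 15; |E(F_17)| = 16.

Discriminant check: Δ ∝ 4a³ + 27b² = 4·11³ + 27·12² = 4·1331 + 27·144 ≡ 15 (mod 17). Nonzero ⇒ E is nonsingular.
For each x ∈ F_17, compute rhs = x³ + 11·x + 12 mod 17, then count y ∈ F_17 with y² ≡ rhs.
  x = 0: rhs = 12, matching y values: none (0 points).
  x = 1: rhs = 7, matching y values: none (0 points).
  x = 2: rhs = 8, matching y values: 5, 12 (2 points).
  x = 3: rhs = 4, matching y values: 2, 15 (2 points).
  x = 4: rhs = 1, matching y values: 1, 16 (2 points).
  x = 5: rhs = 5, matching y values: none (0 points).
  x = 6: rhs = 5, matching y values: none (0 points).
  x = 7: rhs = 7, matching y values: none (0 points).
  x = 8: rhs = 0, matching y values: 0 (1 points).
  x = 9: rhs = 7, matching y values: none (0 points).
  x = 10: rhs = 0, matching y values: 0 (1 points).
  x = 11: rhs = 2, matching y values: 6, 11 (2 points).
  x = 12: rhs = 2, matching y values: 6, 11 (2 points).
  x = 13: rhs = 6, matching y values: none (0 points).
  x = 14: rhs = 3, matching y values: none (0 points).
  x = 15: rhs = 16, matching y values: 4, 13 (2 points).
  x = 16: rhs = 0, matching y values: 0 (1 points).
Total affine count: 15.
Full point count |E(F_17)| = 15 + 1 = 16.
Hasse bound: |16 − (17+1)| = |-2| = 2 ≤ 2√17 ≈ 8.2462 ✓.


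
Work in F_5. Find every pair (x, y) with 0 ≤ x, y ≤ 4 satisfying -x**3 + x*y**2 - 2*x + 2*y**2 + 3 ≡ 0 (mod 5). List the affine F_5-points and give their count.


Affine F_5-points: {(0, 1), (0, 4), (1, 0), (2, 1), (2, 4), (3, 0), (3, 1), (3, 2), (3, 3), (3, 4), (4, 2), (4, 3)}; count = 12.

For each of the 25 pairs (x, y) ∈ F_5², evaluate f(x, y) mod 5. Record the zeros.
  x = 0: [0↦3, 1↦0, 2↦1, 3↦1, 4↦0]  zeros at y ∈ {1, 4}
  x = 1: [0↦0, 1↦3, 2↦2, 3↦2, 4↦3]  zeros at y ∈ {0}
  x = 2: [0↦1, 1↦0, 2↦2, 3↦2, 4↦0]  zeros at y ∈ {1, 4}
  x = 3: [0↦0, 1↦0, 2↦0, 3↦0, 4↦0]  zeros at y ∈ {0, 1, 2, 3, 4}
  x = 4: [0↦1, 1↦2, 2↦0, 3↦0, 4↦2]  zeros at y ∈ {2, 3}
Collecting zeros: affine points = {(0, 1), (0, 4), (1, 0), (2, 1), (2, 4), (3, 0), (3, 1), (3, 2), (3, 3), (3, 4), (4, 2), (4, 3)}.
Total count |C(F_5)_aff| = 12.


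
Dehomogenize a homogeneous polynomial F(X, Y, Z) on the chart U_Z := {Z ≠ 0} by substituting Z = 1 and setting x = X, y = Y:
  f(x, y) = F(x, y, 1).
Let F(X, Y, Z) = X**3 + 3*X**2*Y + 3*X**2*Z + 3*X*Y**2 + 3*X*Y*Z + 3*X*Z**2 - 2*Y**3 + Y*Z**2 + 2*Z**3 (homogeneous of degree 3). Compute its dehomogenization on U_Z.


f(x, y) = x**3 + 3*x**2*y + 3*x**2 + 3*x*y**2 + 3*x*y + 3*x - 2*y**3 + y + 2

On U_Z we set Z = 1. Each monomial c·X^i·Y^j·Z^k in F becomes c·x^i·y^j·1^k = c·x^i·y^j.
Substituting Z = 1: F(X, Y, 1) = x**3 + 3*x**2*y + 3*x**2 + 3*x*y**2 + 3*x*y + 3*x - 2*y**3 + y + 2.
Note: deg(f) ≤ deg(F) = 3; strict inequality happens when F is divisible by Z (lost terms).


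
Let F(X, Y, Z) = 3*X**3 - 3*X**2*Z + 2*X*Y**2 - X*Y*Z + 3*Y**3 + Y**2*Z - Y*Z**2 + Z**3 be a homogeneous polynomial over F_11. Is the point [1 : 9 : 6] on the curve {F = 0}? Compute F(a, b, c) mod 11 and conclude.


F(1,9,6) ≡ 7 (mod 11); P is NOT on the curve.

Evaluate F(1, 9, 6) term-by-term (mod 11).
  3*X**3 ↦ 3·1·1·1 = 3
  -3*X**2*Z ↦ -3·1·1·6 = -18
  2*X*Y**2 ↦ 2·1·81·1 = 162
  -X*Y*Z ↦ -1·1·9·6 = -54
  3*Y**3 ↦ 3·1·729·1 = 2187
  Y**2*Z ↦ 1·1·81·6 = 486
  -Y*Z**2 ↦ -1·1·9·36 = -324
  Z**3 ↦ 1·1·1·216 = 216
Sum: F(1, 9, 6) = (3) + (-18) + (162) + (-54) + (2187) + (486) + (-324) + (216) = 2658.
Reducing mod 11: 2658 ≡ 7 (mod 11).
Since F(a, b, c) ≡ 7 ≠ 0 (mod 11), P does NOT lie on the curve.


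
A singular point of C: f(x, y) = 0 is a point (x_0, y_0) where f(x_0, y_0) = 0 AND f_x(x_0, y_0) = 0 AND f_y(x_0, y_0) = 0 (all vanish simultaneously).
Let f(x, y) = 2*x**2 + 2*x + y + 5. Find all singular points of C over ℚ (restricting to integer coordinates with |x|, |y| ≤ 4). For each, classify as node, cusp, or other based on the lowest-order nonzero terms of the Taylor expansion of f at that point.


No singular points in the scanned grid; C is smooth there.

Compute partial derivatives:
  f_x = 4*x + 2.
  f_y = 1.
f_y = 1 is a nonzero constant, so f_y never vanishes: no point (x, y) can satisfy f = f_x = f_y = 0. In particular no (x, y) ∈ {−4, ..., 4}² is singular; the curve is smooth.


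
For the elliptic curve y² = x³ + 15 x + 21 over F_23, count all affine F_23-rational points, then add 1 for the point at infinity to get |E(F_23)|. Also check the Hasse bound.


Affine points = {(2, 6), (2, 17), (3, 1), (3, 22), (7, 3), (7, 20), (8, 3), (8, 20), (14, 10), (14, 13), (19, 9), (19, 14), (20, 8), (20, 15), (21, 11), (21, 12)}; affine count = 16; |E(F_23)| = 17.

Discriminant check: Δ ∝ 4a³ + 27b² = 4·15³ + 27·21² = 4·3375 + 27·441 ≡ 15 (mod 23). Nonzero ⇒ E is nonsingular.
For each x ∈ F_23, compute rhs = x³ + 15·x + 21 mod 23, then count y ∈ F_23 with y² ≡ rhs.
  x = 0: rhs = 21, matching y values: none (0 points).
  x = 1: rhs = 14, matching y values: none (0 points).
  x = 2: rhs = 13, matching y values: 6, 17 (2 points).
  x = 3: rhs = 1, matching y values: 1, 22 (2 points).
  x = 4: rhs = 7, matching y values: none (0 points).
  x = 5: rhs = 14, matching y values: none (0 points).
  x = 6: rhs = 5, matching y values: none (0 points).
  x = 7: rhs = 9, matching y values: 3, 20 (2 points).
  x = 8: rhs = 9, matching y values: 3, 20 (2 points).
  x = 9: rhs = 11, matching y values: none (0 points).
  x = 10: rhs = 21, matching y values: none (0 points).
  x = 11: rhs = 22, matching y values: none (0 points).
  x = 12: rhs = 20, matching y values: none (0 points).
  x = 13: rhs = 21, matching y values: none (0 points).
  x = 14: rhs = 8, matching y values: 10, 13 (2 points).
  x = 15: rhs = 10, matching y values: none (0 points).
  x = 16: rhs = 10, matching y values: none (0 points).
  x = 17: rhs = 14, matching y values: none (0 points).
  x = 18: rhs = 5, matching y values: none (0 points).
  x = 19: rhs = 12, matching y values: 9, 14 (2 points).
  x = 20: rhs = 18, matching y values: 8, 15 (2 points).
  x = 21: rhs = 6, matching y values: 11, 12 (2 points).
  x = 22: rhs = 5, matching y values: none (0 points).
Total affine count: 16.
Full point count |E(F_23)| = 16 + 1 = 17.
Hasse bound: |17 − (23+1)| = |-7| = 7 ≤ 2√23 ≈ 9.5917 ✓.


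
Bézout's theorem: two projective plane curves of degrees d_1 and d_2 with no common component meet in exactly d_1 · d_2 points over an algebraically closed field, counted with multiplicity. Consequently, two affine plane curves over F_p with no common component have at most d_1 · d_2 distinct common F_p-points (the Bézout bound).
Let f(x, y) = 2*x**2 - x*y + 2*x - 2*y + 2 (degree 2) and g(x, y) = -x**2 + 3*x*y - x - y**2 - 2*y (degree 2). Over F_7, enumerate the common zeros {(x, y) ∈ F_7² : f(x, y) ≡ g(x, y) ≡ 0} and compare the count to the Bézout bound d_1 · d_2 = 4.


Common zeros: {(6, 2)}; count = 1; Bézout bound = 4.

deg(f) = 2, deg(g) = 2, so Bézout bound = 4.
Scan x ∈ F_7. For each x, list the y ∈ F_7 with f(x, y) ≡ 0 and those with g(x, y) ≡ 0 (mod 7); the common zeros in that column are the intersection.
  x = 0: f ≡ 0 at y ∈ {1}; g ≡ 0 at y ∈ {0, 5}; common: ∅.
  x = 1: f ≡ 0 at y ∈ {2}; g ≡ 0 at y ∈ {4}; common: ∅.
  x = 2: f ≡ 0 at y ∈ {0}; g ≡ 0 at y ∈ ∅; common: ∅.
  x = 3: f ≡ 0 at y ∈ {1}; g ≡ 0 at y ∈ {3, 4}; common: ∅.
  x = 4: f ≡ 0 at y ∈ {0}; g ≡ 0 at y ∈ ∅; common: ∅.
  x = 5: f ≡ 0 at y ∈ ∅; g ≡ 0 at y ∈ {3}; common: ∅.
  x = 6: f ≡ 0 at y ∈ {2}; g ≡ 0 at y ∈ {0, 2}; common: {2}.
Collecting: common zeros = {(6, 2)}, so the count is 1.
Comparison with the Bézout bound: 1 ≤ 4 = deg(f)·deg(g), as expected for curves with no common component (the affine F_7-count falls short of the bound because intersections may lie at infinity, over extension fields, or carry multiplicity).


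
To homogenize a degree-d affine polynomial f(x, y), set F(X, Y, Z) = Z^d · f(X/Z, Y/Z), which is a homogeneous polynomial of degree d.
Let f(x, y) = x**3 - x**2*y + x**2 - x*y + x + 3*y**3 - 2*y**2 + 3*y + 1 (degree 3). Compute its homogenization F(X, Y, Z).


F(X, Y, Z) = X**3 - X**2*Y + X**2*Z - X*Y*Z + X*Z**2 + 3*Y**3 - 2*Y**2*Z + 3*Y*Z**2 + Z**3

deg(f) = 3.
Substitute x = X/Z, y = Y/Z into f, then multiply by Z^3.
  monomial 1·x^3·y^0 ↦ 1·X^3·Y^0·Z^0.
  monomial -1·x^2·y^1 ↦ -1·X^2·Y^1·Z^0.
  monomial 1·x^2·y^0 ↦ 1·X^2·Y^0·Z^1.
  monomial -1·x^1·y^1 ↦ -1·X^1·Y^1·Z^1.
  monomial 1·x^1·y^0 ↦ 1·X^1·Y^0·Z^2.
  monomial 3·x^0·y^3 ↦ 3·X^0·Y^3·Z^0.
  monomial -2·x^0·y^2 ↦ -2·X^0·Y^2·Z^1.
  monomial 3·x^0·y^1 ↦ 3·X^0·Y^1·Z^2.
  monomial 1·x^0·y^0 ↦ 1·X^0·Y^0·Z^3.
Collecting: F(X, Y, Z) = X**3 - X**2*Y + X**2*Z - X*Y*Z + X*Z**2 + 3*Y**3 - 2*Y**2*Z + 3*Y*Z**2 + Z**3.


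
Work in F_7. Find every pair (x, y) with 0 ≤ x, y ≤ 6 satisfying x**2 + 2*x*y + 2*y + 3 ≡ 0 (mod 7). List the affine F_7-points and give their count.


Affine F_7-points: {(0, 2), (1, 6), (2, 0), (3, 2), (4, 3), (5, 0)}; count = 6.

For each of the 49 pairs (x, y) ∈ F_7², evaluate f(x, y) mod 7. Record the zeros.
  x = 0: [0↦3, 1↦5, 2↦0, 3↦2, 4↦4, 5↦6, 6↦1]  zeros at y ∈ {2}
  x = 1: [0↦4, 1↦1, 2↦5, 3↦2, 4↦6, 5↦3, 6↦0]  zeros at y ∈ {6}
  x = 2: [0↦0, 1↦6, 2↦5, 3↦4, 4↦3, 5↦2, 6↦1]  zeros at y ∈ {0}
  x = 3: [0↦5, 1↦6, 2↦0, 3↦1, 4↦2, 5↦3, 6↦4]  zeros at y ∈ {2}
  x = 4: [0↦5, 1↦1, 2↦4, 3↦0, 4↦3, 5↦6, 6↦2]  zeros at y ∈ {3}
  x = 5: [0↦0, 1↦5, 2↦3, 3↦1, 4↦6, 5↦4, 6↦2]  zeros at y ∈ {0}
  x = 6: [0↦4, 1↦4, 2↦4, 3↦4, 4↦4, 5↦4, 6↦4]  zeros at y ∈ ∅
Collecting zeros: affine points = {(0, 2), (1, 6), (2, 0), (3, 2), (4, 3), (5, 0)}.
Total count |C(F_7)_aff| = 6.


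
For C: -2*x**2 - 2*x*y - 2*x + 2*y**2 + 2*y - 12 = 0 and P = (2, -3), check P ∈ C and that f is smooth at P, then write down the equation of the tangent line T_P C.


Tangent line at P: -4*x - 14*y - 34 = 0.

Step 1: f(2, -3) = 0, so P lies on C.
Step 2: partial derivatives
  f_x(x, y) = -4*x - 2*y - 2, f_y(x, y) = -2*x + 4*y + 2.
  f_x(P) = -4, f_y(P) = -14 (gradient nonzero, so P is smooth).
Step 3: tangent line at P: -4·(x − 2) + -14·(y − -3) = 0.
Expanding: -4*x - 14*y - 34 = 0.


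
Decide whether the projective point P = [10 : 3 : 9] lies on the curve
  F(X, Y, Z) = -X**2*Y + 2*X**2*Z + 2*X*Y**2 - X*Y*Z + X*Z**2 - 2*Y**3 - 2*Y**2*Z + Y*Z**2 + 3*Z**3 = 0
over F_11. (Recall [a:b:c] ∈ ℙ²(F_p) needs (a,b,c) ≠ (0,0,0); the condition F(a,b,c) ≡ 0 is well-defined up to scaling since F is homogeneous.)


F(10,3,9) ≡ 1 (mod 11); P is NOT on the curve.

Evaluate F(10, 3, 9) term-by-term (mod 11).
  -X**2*Y ↦ -1·100·3·1 = -300
  2*X**2*Z ↦ 2·100·1·9 = 1800
  2*X*Y**2 ↦ 2·10·9·1 = 180
  -X*Y*Z ↦ -1·10·3·9 = -270
  X*Z**2 ↦ 1·10·1·81 = 810
  -2*Y**3 ↦ -2·1·27·1 = -54
  -2*Y**2*Z ↦ -2·1·9·9 = -162
  Y*Z**2 ↦ 1·1·3·81 = 243
  3*Z**3 ↦ 3·1·1·729 = 2187
Sum: F(10, 3, 9) = (-300) + (1800) + (180) + (-270) + (810) + (-54) + (-162) + (243) + (2187) = 4434.
Reducing mod 11: 4434 ≡ 1 (mod 11).
Since F(a, b, c) ≡ 1 ≠ 0 (mod 11), P does NOT lie on the curve.


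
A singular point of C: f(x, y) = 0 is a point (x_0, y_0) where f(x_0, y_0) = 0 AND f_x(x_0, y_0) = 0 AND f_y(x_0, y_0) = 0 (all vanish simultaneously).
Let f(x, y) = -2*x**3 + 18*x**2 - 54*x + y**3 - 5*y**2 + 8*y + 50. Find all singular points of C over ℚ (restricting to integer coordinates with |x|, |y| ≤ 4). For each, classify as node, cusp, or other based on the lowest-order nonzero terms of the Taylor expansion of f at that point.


Singular points: {(3, 2)}; classification: cusp.

Compute partial derivatives:
  f_x = -6*x**2 + 36*x - 54.
  f_y = 3*y**2 - 10*y + 8.
Scan x_0 ∈ {−4, ..., 4}. For each x_0, f_y(x_0, y) is a polynomial in y; find its integer roots y ∈ {−4, ..., 4}, then test f_x and f at those candidates.
  x = -4: f_y(-4, y) = 3*y**2 - 10*y + 8; vanishes at y ∈ {2}. (-4, 2): f_x = -294 ≠ 0.
  x = -3: f_y(-3, y) = 3*y**2 - 10*y + 8; vanishes at y ∈ {2}. (-3, 2): f_x = -216 ≠ 0.
  x = -2: f_y(-2, y) = 3*y**2 - 10*y + 8; vanishes at y ∈ {2}. (-2, 2): f_x = -150 ≠ 0.
  x = -1: f_y(-1, y) = 3*y**2 - 10*y + 8; vanishes at y ∈ {2}. (-1, 2): f_x = -96 ≠ 0.
  x = 0: f_y(0, y) = 3*y**2 - 10*y + 8; vanishes at y ∈ {2}. (0, 2): f_x = -54 ≠ 0.
  x = 1: f_y(1, y) = 3*y**2 - 10*y + 8; vanishes at y ∈ {2}. (1, 2): f_x = -24 ≠ 0.
  x = 2: f_y(2, y) = 3*y**2 - 10*y + 8; vanishes at y ∈ {2}. (2, 2): f_x = -6 ≠ 0.
  x = 3: f_y(3, y) = 3*y**2 - 10*y + 8; vanishes at y ∈ {2}. (3, 2): f_x = 0, f = 0 — SINGULAR.
  x = 4: f_y(4, y) = 3*y**2 - 10*y + 8; vanishes at y ∈ {2}. (4, 2): f_x = -6 ≠ 0.
Only singular point on the grid: (3, 2).
Classify: substitute x = 3 + u, y = 2 + v and expand: f = -2*u**3 + v**3 + v**2.
No constant or linear terms (consistent with a singular point). Quadratic part: v**2. Cubic part: -2*u**3 + v**3.
The quadratic part v**2 is a perfect square, so there is a single (double) tangent line v = 0, i.e. y = 2. Restricting the cubic part to that line (v = 0) leaves -2*u**3 ≠ 0, so f is not divisible by v and the branch is v² ≈ 2*u**3 to lowest order — this is a cusp.
Classification: cusp.


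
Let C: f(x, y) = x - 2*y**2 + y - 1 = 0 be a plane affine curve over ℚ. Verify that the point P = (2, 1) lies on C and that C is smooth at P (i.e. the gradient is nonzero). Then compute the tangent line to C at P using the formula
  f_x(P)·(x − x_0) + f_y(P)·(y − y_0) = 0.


Tangent line at P: x - 3*y + 1 = 0.

Step 1: f(2, 1) = 0, so P lies on C.
Step 2: partial derivatives
  f_x(x, y) = 1, f_y(x, y) = 1 - 4*y.
  f_x(P) = 1, f_y(P) = -3 (gradient nonzero, so P is smooth).
Step 3: tangent line at P: 1·(x − 2) + -3·(y − 1) = 0.
Expanding: x - 3*y + 1 = 0.


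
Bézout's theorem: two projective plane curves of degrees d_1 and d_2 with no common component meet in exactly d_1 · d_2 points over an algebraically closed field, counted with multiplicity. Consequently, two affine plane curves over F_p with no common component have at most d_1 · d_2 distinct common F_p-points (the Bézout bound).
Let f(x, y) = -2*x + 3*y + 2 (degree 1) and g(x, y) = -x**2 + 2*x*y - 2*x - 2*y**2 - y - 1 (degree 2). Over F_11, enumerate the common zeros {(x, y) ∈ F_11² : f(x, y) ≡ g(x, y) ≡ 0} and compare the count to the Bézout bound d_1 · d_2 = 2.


Common zeros: {(0, 3), (7, 4)}; count = 2; Bézout bound = 2.

deg(f) = 1, deg(g) = 2, so Bézout bound = 2.
Scan x ∈ F_11. For each x, list the y ∈ F_11 with f(x, y) ≡ 0 and those with g(x, y) ≡ 0 (mod 11); the common zeros in that column are the intersection.
  x = 0: f ≡ 0 at y ∈ {3}; g ≡ 0 at y ∈ {2, 3}; common: {3}.
  x = 1: f ≡ 0 at y ∈ {0}; g ≡ 0 at y ∈ ∅; common: ∅.
  x = 2: f ≡ 0 at y ∈ {8}; g ≡ 0 at y ∈ {2, 5}; common: ∅.
  x = 3: f ≡ 0 at y ∈ {5}; g ≡ 0 at y ∈ ∅; common: ∅.
  x = 4: f ≡ 0 at y ∈ {2}; g ≡ 0 at y ∈ {3, 6}; common: ∅.
  x = 5: f ≡ 0 at y ∈ {10}; g ≡ 0 at y ∈ ∅; common: ∅.
  x = 6: f ≡ 0 at y ∈ {7}; g ≡ 0 at y ∈ {5, 6}; common: ∅.
  x = 7: f ≡ 0 at y ∈ {4}; g ≡ 0 at y ∈ {4, 8}; common: {4}.
  x = 8: f ≡ 0 at y ∈ {1}; g ≡ 0 at y ∈ ∅; common: ∅.
  x = 9: f ≡ 0 at y ∈ {9}; g ≡ 0 at y ∈ ∅; common: ∅.
  x = 10: f ≡ 0 at y ∈ {6}; g ≡ 0 at y ∈ {0, 4}; common: ∅.
Collecting: common zeros = {(0, 3), (7, 4)}, so the count is 2.
Comparison with the Bézout bound: 2 ≤ 2 = deg(f)·deg(g), as expected for curves with no common component (the bound is attained).


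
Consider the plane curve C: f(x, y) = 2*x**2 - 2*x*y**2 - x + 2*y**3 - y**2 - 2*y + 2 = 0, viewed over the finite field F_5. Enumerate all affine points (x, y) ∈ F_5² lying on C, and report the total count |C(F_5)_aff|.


Affine F_5-points: {(0, 2), (1, 1), (1, 4), (2, 2), (3, 1), (3, 4), (4, 0)}; count = 7.

For each of the 25 pairs (x, y) ∈ F_5², evaluate f(x, y) mod 5. Record the zeros.
  x = 0: [0↦2, 1↦1, 2↦0, 3↦1, 4↦1]  zeros at y ∈ {2}
  x = 1: [0↦3, 1↦0, 2↦3, 3↦4, 4↦0]  zeros at y ∈ {1, 4}
  x = 2: [0↦3, 1↦3, 2↦0, 3↦1, 4↦3]  zeros at y ∈ {2}
  x = 3: [0↦2, 1↦0, 2↦1, 3↦2, 4↦0]  zeros at y ∈ {1, 4}
  x = 4: [0↦0, 1↦1, 2↦1, 3↦2, 4↦1]  zeros at y ∈ {0}
Collecting zeros: affine points = {(0, 2), (1, 1), (1, 4), (2, 2), (3, 1), (3, 4), (4, 0)}.
Total count |C(F_5)_aff| = 7.


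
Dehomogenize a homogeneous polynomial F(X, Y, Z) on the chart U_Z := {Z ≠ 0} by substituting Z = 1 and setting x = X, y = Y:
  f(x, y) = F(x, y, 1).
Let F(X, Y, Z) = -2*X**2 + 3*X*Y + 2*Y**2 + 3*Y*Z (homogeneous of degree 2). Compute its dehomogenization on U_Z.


f(x, y) = -2*x**2 + 3*x*y + 2*y**2 + 3*y

On U_Z we set Z = 1. Each monomial c·X^i·Y^j·Z^k in F becomes c·x^i·y^j·1^k = c·x^i·y^j.
Substituting Z = 1: F(X, Y, 1) = -2*x**2 + 3*x*y + 2*y**2 + 3*y.
Note: deg(f) ≤ deg(F) = 2; strict inequality happens when F is divisible by Z (lost terms).


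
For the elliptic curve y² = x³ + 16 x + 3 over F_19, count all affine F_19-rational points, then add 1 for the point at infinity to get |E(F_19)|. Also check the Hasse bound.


Affine points = {(1, 1), (1, 18), (2, 9), (2, 10), (4, 6), (4, 13), (6, 7), (6, 12), (8, 4), (8, 15), (10, 2), (10, 17), (11, 3), (11, 16), (12, 2), (12, 17), (14, 8), (14, 11), (16, 2), (16, 17), (17, 1), (17, 18), (18, 9), (18, 10)}; affine count = 24; |E(F_19)| = 25.

Discriminant check: Δ ∝ 4a³ + 27b² = 4·16³ + 27·3² = 4·4096 + 27·9 ≡ 2 (mod 19). Nonzero ⇒ E is nonsingular.
For each x ∈ F_19, compute rhs = x³ + 16·x + 3 mod 19, then count y ∈ F_19 with y² ≡ rhs.
  x = 0: rhs = 3, matching y values: none (0 points).
  x = 1: rhs = 1, matching y values: 1, 18 (2 points).
  x = 2: rhs = 5, matching y values: 9, 10 (2 points).
  x = 3: rhs = 2, matching y values: none (0 points).
  x = 4: rhs = 17, matching y values: 6, 13 (2 points).
  x = 5: rhs = 18, matching y values: none (0 points).
  x = 6: rhs = 11, matching y values: 7, 12 (2 points).
  x = 7: rhs = 2, matching y values: none (0 points).
  x = 8: rhs = 16, matching y values: 4, 15 (2 points).
  x = 9: rhs = 2, matching y values: none (0 points).
  x = 10: rhs = 4, matching y values: 2, 17 (2 points).
  x = 11: rhs = 9, matching y values: 3, 16 (2 points).
  x = 12: rhs = 4, matching y values: 2, 17 (2 points).
  x = 13: rhs = 14, matching y values: none (0 points).
  x = 14: rhs = 7, matching y values: 8, 11 (2 points).
  x = 15: rhs = 8, matching y values: none (0 points).
  x = 16: rhs = 4, matching y values: 2, 17 (2 points).
  x = 17: rhs = 1, matching y values: 1, 18 (2 points).
  x = 18: rhs = 5, matching y values: 9, 10 (2 points).
Total affine count: 24.
Full point count |E(F_19)| = 24 + 1 = 25.
Hasse bound: |25 − (19+1)| = |5| = 5 ≤ 2√19 ≈ 8.7178 ✓.


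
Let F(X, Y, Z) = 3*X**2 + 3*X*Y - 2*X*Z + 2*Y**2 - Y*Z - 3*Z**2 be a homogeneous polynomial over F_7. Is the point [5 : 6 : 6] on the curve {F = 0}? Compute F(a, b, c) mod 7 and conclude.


F(5,6,6) ≡ 5 (mod 7); P is NOT on the curve.

Evaluate F(5, 6, 6) term-by-term (mod 7).
  3*X**2 ↦ 3·25·1·1 = 75
  3*X*Y ↦ 3·5·6·1 = 90
  -2*X*Z ↦ -2·5·1·6 = -60
  2*Y**2 ↦ 2·1·36·1 = 72
  -Y*Z ↦ -1·1·6·6 = -36
  -3*Z**2 ↦ -3·1·1·36 = -108
Sum: F(5, 6, 6) = (75) + (90) + (-60) + (72) + (-36) + (-108) = 33.
Reducing mod 7: 33 ≡ 5 (mod 7).
Since F(a, b, c) ≡ 5 ≠ 0 (mod 7), P does NOT lie on the curve.


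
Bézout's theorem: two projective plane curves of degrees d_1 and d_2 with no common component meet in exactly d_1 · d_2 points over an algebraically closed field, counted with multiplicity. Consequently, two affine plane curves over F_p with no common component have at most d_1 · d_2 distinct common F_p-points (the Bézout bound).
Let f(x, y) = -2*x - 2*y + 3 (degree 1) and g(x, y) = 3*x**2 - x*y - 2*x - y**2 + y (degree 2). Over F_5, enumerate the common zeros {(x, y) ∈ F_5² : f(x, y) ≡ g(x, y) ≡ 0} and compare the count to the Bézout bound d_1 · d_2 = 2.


Common zeros: {(4, 0)}; count = 1; Bézout bound = 2.

deg(f) = 1, deg(g) = 2, so Bézout bound = 2.
Scan x ∈ F_5. For each x, list the y ∈ F_5 with f(x, y) ≡ 0 and those with g(x, y) ≡ 0 (mod 5); the common zeros in that column are the intersection.
  x = 0: f ≡ 0 at y ∈ {4}; g ≡ 0 at y ∈ {0, 1}; common: ∅.
  x = 1: f ≡ 0 at y ∈ {3}; g ≡ 0 at y ∈ {1, 4}; common: ∅.
  x = 2: f ≡ 0 at y ∈ {2}; g ≡ 0 at y ∈ ∅; common: ∅.
  x = 3: f ≡ 0 at y ∈ {1}; g ≡ 0 at y ∈ ∅; common: ∅.
  x = 4: f ≡ 0 at y ∈ {0}; g ≡ 0 at y ∈ {0, 2}; common: {0}.
Collecting: common zeros = {(4, 0)}, so the count is 1.
Comparison with the Bézout bound: 1 ≤ 2 = deg(f)·deg(g), as expected for curves with no common component (the affine F_5-count falls short of the bound because intersections may lie at infinity, over extension fields, or carry multiplicity).


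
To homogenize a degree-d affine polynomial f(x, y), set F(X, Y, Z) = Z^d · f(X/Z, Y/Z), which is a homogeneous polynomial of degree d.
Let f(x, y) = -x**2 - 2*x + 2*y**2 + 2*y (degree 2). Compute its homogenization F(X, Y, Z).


F(X, Y, Z) = -X**2 - 2*X*Z + 2*Y**2 + 2*Y*Z

deg(f) = 2.
Substitute x = X/Z, y = Y/Z into f, then multiply by Z^2.
  monomial -1·x^2·y^0 ↦ -1·X^2·Y^0·Z^0.
  monomial -2·x^1·y^0 ↦ -2·X^1·Y^0·Z^1.
  monomial 2·x^0·y^2 ↦ 2·X^0·Y^2·Z^0.
  monomial 2·x^0·y^1 ↦ 2·X^0·Y^1·Z^1.
Collecting: F(X, Y, Z) = -X**2 - 2*X*Z + 2*Y**2 + 2*Y*Z.


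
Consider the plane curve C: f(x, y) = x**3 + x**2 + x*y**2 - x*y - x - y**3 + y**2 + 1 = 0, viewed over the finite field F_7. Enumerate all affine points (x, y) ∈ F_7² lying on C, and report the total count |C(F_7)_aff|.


Affine F_7-points: {(1, 2), (2, 5), (3, 6), (4, 0), (4, 1), (4, 4)}; count = 6.

For each of the 49 pairs (x, y) ∈ F_7², evaluate f(x, y) mod 7. Record the zeros.
  x = 0: [0↦1, 1↦1, 2↦4, 3↦4, 4↦2, 5↦6, 6↦3]  zeros at y ∈ ∅
  x = 1: [0↦2, 1↦2, 2↦0, 3↦4, 4↦1, 5↦6, 6↦6]  zeros at y ∈ {2}
  x = 2: [0↦4, 1↦4, 2↦4, 3↦5, 4↦1, 5↦0, 6↦3]  zeros at y ∈ {5}
  x = 3: [0↦6, 1↦6, 2↦1, 3↦6, 4↦1, 5↦1, 6↦0]  zeros at y ∈ {6}
  x = 4: [0↦0, 1↦0, 2↦4, 3↦6, 4↦0, 5↦1, 6↦3]  zeros at y ∈ {0, 1, 4}
  x = 5: [0↦6, 1↦6, 2↦5, 3↦4, 4↦4, 5↦6, 6↦4]  zeros at y ∈ ∅
  x = 6: [0↦2, 1↦2, 2↦3, 3↦6, 4↦5, 5↦1, 6↦2]  zeros at y ∈ ∅
Collecting zeros: affine points = {(1, 2), (2, 5), (3, 6), (4, 0), (4, 1), (4, 4)}.
Total count |C(F_7)_aff| = 6.


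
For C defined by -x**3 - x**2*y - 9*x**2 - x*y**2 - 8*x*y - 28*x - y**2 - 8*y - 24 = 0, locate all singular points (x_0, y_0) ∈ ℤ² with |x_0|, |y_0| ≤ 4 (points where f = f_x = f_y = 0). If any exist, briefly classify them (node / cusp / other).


Singular points: {(-2, -2)}; classification: node.

Compute partial derivatives:
  f_x = -3*x**2 - 2*x*y - 18*x - y**2 - 8*y - 28.
  f_y = -x**2 - 2*x*y - 8*x - 2*y - 8.
Scan x_0 ∈ {−4, ..., 4}. For each x_0, f_y(x_0, y) is a polynomial in y; find its integer roots y ∈ {−4, ..., 4}, then test f_x and f at those candidates.
  x = -4: f_y(-4, y) = 6*y + 8; no integer root y with |y| ≤ 4.
  x = -3: f_y(-3, y) = 4*y + 7; no integer root y with |y| ≤ 4.
  x = -2: f_y(-2, y) = 2*y + 4; vanishes at y ∈ {-2}. (-2, -2): f_x = 0, f = 0 — SINGULAR.
  x = -1: f_y(-1, y) = -1; no integer root y with |y| ≤ 4.
  x = 0: f_y(0, y) = -2*y - 8; vanishes at y ∈ {-4}. (0, -4): f_x = -12 ≠ 0.
  x = 1: f_y(1, y) = -4*y - 17; no integer root y with |y| ≤ 4.
  x = 2: f_y(2, y) = -6*y - 28; no integer root y with |y| ≤ 4.
  x = 3: f_y(3, y) = -8*y - 41; no integer root y with |y| ≤ 4.
  x = 4: f_y(4, y) = -10*y - 56; no integer root y with |y| ≤ 4.
Only singular point on the grid: (-2, -2).
Classify: substitute x = -2 + u, y = -2 + v and expand: f = -u**3 - u**2*v - u**2 - u*v**2 + v**2.
No constant or linear terms (consistent with a singular point). Quadratic part: -u**2 + v**2. Cubic part: -u**3 - u**2*v - u*v**2.
The quadratic part v**2 - u**2 = (v − u)(v + u) splits into two distinct linear factors, so there are two distinct tangent lines y − -2 = ±(x − -2) — this is a node (ordinary double point).
Classification: node.
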